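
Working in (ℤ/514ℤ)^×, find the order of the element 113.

Since 113 ∈ (Z/514Z)^×, its order divides φ(514) = φ(2)·φ(257) = 1·256 = 256 = 2^8.
Divisors of 256: 1, 2, 4, 8, 16, 32, 64, 128, 256.
Check 113^d mod 514 for each divisor in increasing order:
113^1 ≡ 113 (mod 514)
113^2 ≡ 433 (mod 514)
113^4 ≡ 393 (mod 514)
113^8 ≡ 249 (mod 514)
113^16 ≡ 321 (mod 514)
113^32 ≡ 241 (mod 514)
113^64 ≡ 513 (mod 514)
113^128 ≡ 1 (mod 514) ✓
The smallest such exponent is 128, so the order of 113 is 128.

128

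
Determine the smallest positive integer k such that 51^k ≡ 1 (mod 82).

5

The order of 51 must divide φ(82) = φ(2)·φ(41) = 1·40 = 40 = 2^3 · 5.
Divisors of 40: 1, 2, 4, 5, 8, 10, 20, 40.
Check 51^d mod 82 for each divisor in increasing order:
51^1 ≡ 51
51^2 ≡ 59
51^4 ≡ 37
51^5 ≡ 1
Hence ord(51) = 5.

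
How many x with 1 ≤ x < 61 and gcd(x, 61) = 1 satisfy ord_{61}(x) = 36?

φ(61) = 61 − 1 = 60 = 2^2 · 3 · 5.
Since (Z/61Z)^× is cyclic of order 60, the number of elements of order d is φ(d) when d | 60 and 0 otherwise.
36 does not divide 60, so no element of (Z/61Z)^× has order 36.

0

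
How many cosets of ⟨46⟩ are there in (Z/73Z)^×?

18

The order of 46 must divide φ(73) = 73 − 1 = 72 = 2^3 · 3^2.
Divisors of 72: 1, 2, 3, 4, 6, 8, 9, 12, 18, 24, 36, 72.
Check 46^d mod 73 for each divisor in increasing order:
46^1 ≡ 46 (mod 73)
46^2 ≡ 72 (mod 73)
46^3 ≡ 27 (mod 73)
46^4 ≡ 1 (mod 73) ✓
The order of 46 is 4, so the subgroup it generates has 4 elements.
The index is φ(73) / ord(46) = 72 / 4 = 18.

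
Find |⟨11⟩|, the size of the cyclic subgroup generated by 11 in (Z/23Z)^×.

22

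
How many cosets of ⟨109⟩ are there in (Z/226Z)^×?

The order of 109 must divide φ(226) = φ(2)·φ(113) = 1·112 = 112 = 2^4 · 7.
Divisors of 112: 1, 2, 4, 7, 8, 14, 16, 28, 56, 112.
Compute 109^d (mod 226) for the divisors d until we hit 1:
109^1 ≡ 109 (mod 226)
109^2 ≡ 129 (mod 226)
109^4 ≡ 143 (mod 226)
109^7 ≡ 1 (mod 226) ✓
The order of 109 is 7, so the subgroup it generates has 7 elements.
[(Z/226Z)^× : ⟨109⟩] = 112/7 = 16.

16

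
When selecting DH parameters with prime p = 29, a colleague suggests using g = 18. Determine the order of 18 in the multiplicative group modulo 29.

ord(18) | φ(29) = 29 − 1 = 28 = 2^2 · 7.
Divisors of 28: 1, 2, 4, 7, 14, 28.
Test each divisor d:
18^1 ≡ 18
18^2 ≡ 5
18^4 ≡ 25
18^7 ≡ 17
18^14 ≡ 28
18^28 ≡ 1
The smallest such exponent is 28, so the order of 18 is 28.

28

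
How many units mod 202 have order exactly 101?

0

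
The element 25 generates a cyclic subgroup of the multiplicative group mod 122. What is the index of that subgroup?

The order of 25 must divide φ(122) = φ(2)·φ(61) = 1·60 = 60 = 2^2 · 3 · 5.
Divisors of 60: 1, 2, 3, 4, 5, 6, 10, 12, 15, 20, 30, 60.
Compute 25^d (mod 122) for the divisors d until we hit 1:
25^1 ≡ 25 (mod 122)
25^2 ≡ 15 (mod 122)
25^3 ≡ 9 (mod 122)
25^4 ≡ 103 (mod 122)
25^5 ≡ 13 (mod 122)
25^6 ≡ 81 (mod 122)
25^10 ≡ 47 (mod 122)
25^12 ≡ 95 (mod 122)
25^15 ≡ 1 (mod 122) ✓
The order of 25 is 15, so the subgroup it generates has 15 elements.
[(Z/122Z)^× : ⟨25⟩] = 60/15 = 4.

4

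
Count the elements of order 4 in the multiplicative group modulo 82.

2

φ(82) = φ(2)·φ(41) = 1·40 = 40 = 2^3 · 5.
In a cyclic group of order 40, there are φ(d) elements of order d for each divisor d of 40, and zero for non-divisors.
4 = 2^2 divides 40, and φ(4) = 2.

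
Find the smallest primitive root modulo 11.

2

φ(11) = 11 − 1 = 10 = 2 · 5.
g is a primitive root iff g^(10/q) ≢ 1 (mod 11) for each prime q ∈ {2, 5}.
g = 2: 2^5 ≡ 10; 2^2 ≡ 4 — none is 1, so 2 is a primitive root.
Hence the least primitive root of 11 is 2.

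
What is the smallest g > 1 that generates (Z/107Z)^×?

2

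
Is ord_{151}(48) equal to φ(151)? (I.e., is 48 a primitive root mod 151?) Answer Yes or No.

Yes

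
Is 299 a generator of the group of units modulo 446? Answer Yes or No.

φ(446) = φ(2)·φ(223) = 1·222 = 222 = 2 · 3 · 37.
An element g generates (Z/446Z)^× iff g^(222/q) ≢ 1 (mod 446) for each prime q ∈ {2, 3, 37}.
299^111 ≡ 1 (mod 446)  [q = 2: ≡ 1 ✗]
299^74 ≡ 183 (mod 446)  [q = 3: ≢ 1 ✓]
299^6 ≡ 279 (mod 446)  [q = 37: ≢ 1 ✓]
299^111 ≡ 1 shows ord(299) | 111, strictly less than φ(446); not a primitive root.

No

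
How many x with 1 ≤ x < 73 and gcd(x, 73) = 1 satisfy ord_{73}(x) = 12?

4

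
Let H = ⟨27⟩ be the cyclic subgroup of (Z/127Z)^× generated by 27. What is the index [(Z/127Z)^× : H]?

ord(27) | φ(127) = 127 − 1 = 126 = 2 · 3^2 · 7.
Divisors of 126: 1, 2, 3, 6, 7, 9, 14, 18, 21, 42, 63, 126.
Compute 27^d (mod 127) for the divisors d until we hit 1:
27^1 ≡ 27 (mod 127)
27^2 ≡ 94 (mod 127)
27^3 ≡ 125 (mod 127)
27^6 ≡ 4 (mod 127)
27^7 ≡ 108 (mod 127)
27^9 ≡ 119 (mod 127)
27^14 ≡ 107 (mod 127)
27^18 ≡ 64 (mod 127)
27^21 ≡ 126 (mod 127)
27^42 ≡ 1 (mod 127) ✓
The order of 27 is 42, so the subgroup it generates has 42 elements.
[(Z/127Z)^× : ⟨27⟩] = 126/42 = 3.

3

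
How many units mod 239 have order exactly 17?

φ(239) = 239 − 1 = 238 = 2 · 7 · 17.
Since (Z/239Z)^× is cyclic of order 238, the number of elements of order d is φ(d) when d | 238 and 0 otherwise.
17 | 238, and φ(17) = 17 − 1 = 16.

16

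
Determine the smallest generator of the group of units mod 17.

3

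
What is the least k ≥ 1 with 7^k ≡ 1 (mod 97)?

96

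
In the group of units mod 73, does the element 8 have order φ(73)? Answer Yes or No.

No

φ(73) = 73 − 1 = 72 = 2^3 · 3^2.
An element g generates (Z/73Z)^× iff g^(72/q) ≢ 1 (mod 73) for each prime q ∈ {2, 3}.
8^36 ≡ 1 (mod 73)  [q = 2: ≡ 1 ✗]
8^24 ≡ 1 (mod 73)  [q = 3: ≡ 1 ✗]
Since 8^36 ≡ 1, the order of 8 divides 36 < 72, so 8 is not a primitive root.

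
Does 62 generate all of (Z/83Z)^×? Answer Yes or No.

Yes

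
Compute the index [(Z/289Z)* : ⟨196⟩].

2

ord(196) | φ(289) = φ(17^2) = 17·(17−1) = 272 = 2^4 · 17.
Divisors of 272: 1, 2, 4, 8, 16, 17, 34, 68, 136, 272.
Evaluate successive powers at the divisors of 272:
196^1 ≡ 196 (mod 289)
196^2 ≡ 268 (mod 289)
196^4 ≡ 152 (mod 289)
196^8 ≡ 273 (mod 289)
196^16 ≡ 256 (mod 289)
196^17 ≡ 179 (mod 289)
196^34 ≡ 251 (mod 289)
196^68 ≡ 288 (mod 289)
196^136 ≡ 1 (mod 289) ✓
The order of 196 is 136, so the subgroup it generates has 136 elements.
[(Z/289Z)^× : ⟨196⟩] = 272/136 = 2.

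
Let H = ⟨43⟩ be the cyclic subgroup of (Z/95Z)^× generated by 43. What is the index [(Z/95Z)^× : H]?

By Lagrange's theorem, ord_95(43) divides φ(95) = φ(5·19) = (5−1)·(19−1) = 4·18 = 72 = 2^3 · 3^2.
Divisors of 72: 1, 2, 3, 4, 6, 8, 9, 12, 18, 24, 36, 72.
Evaluate successive powers at the divisors of 72:
43^1 ≡ 43
43^2 ≡ 44
43^3 ≡ 87
43^4 ≡ 36
43^6 ≡ 64
43^8 ≡ 61
43^9 ≡ 58
43^12 ≡ 11
43^18 ≡ 39
43^24 ≡ 26
43^36 ≡ 1
So ord_95(43) = 36, hence |⟨43⟩| = 36.
[(Z/95Z)^× : ⟨43⟩] = 72/36 = 2.

2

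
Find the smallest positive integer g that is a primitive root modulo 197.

2

φ(197) = 197 − 1 = 196 = 2^2 · 7^2.
Test candidates g = 2, 3, … against the prime factors q ∈ {2, 7} of φ(197): g is a generator iff g^(196/q) ≢ 1 for every such q.
g = 2: 2^98 ≡ 196; 2^28 ≡ 104 — none is 1, so 2 is a primitive root.
The smallest primitive root modulo 197 is 2.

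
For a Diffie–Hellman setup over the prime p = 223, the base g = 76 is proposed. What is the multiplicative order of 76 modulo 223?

ord(76) | φ(223) = 223 − 1 = 222 = 2 · 3 · 37.
Divisors of 222: 1, 2, 3, 6, 37, 74, 111, 222.
Check 76^d mod 223 for each divisor in increasing order:
76^1 ≡ 76 (mod 223)
76^2 ≡ 201 (mod 223)
76^3 ≡ 112 (mod 223)
76^6 ≡ 56 (mod 223)
76^37 ≡ 39 (mod 223)
76^74 ≡ 183 (mod 223)
76^111 ≡ 1 (mod 223) ✓
So ord_223(76) = 111.

111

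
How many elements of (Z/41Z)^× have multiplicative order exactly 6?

0

φ(41) = 41 − 1 = 40 = 2^3 · 5.
Since (Z/41Z)^× is cyclic of order 40, the number of elements of order d is φ(d) when d | 40 and 0 otherwise.
Here 40 is not a multiple of 6, so there are no elements of order 6.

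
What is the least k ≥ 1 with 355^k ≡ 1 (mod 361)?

342

The order of 355 must divide φ(361) = φ(19^2) = 19·(19−1) = 342 = 2 · 3^2 · 19.
Divisors of 342: 1, 2, 3, 6, 9, 18, 19, 38, 57, 114, 171, 342.
Test each divisor d:
355^1 ≡ 355 (mod 361)
355^2 ≡ 36 (mod 361)
355^3 ≡ 145 (mod 361)
355^6 ≡ 87 (mod 361)
355^9 ≡ 341 (mod 361)
355^18 ≡ 39 (mod 361)
355^19 ≡ 127 (mod 361)
355^38 ≡ 245 (mod 361)
355^57 ≡ 69 (mod 361)
355^114 ≡ 68 (mod 361)
355^171 ≡ 360 (mod 361)
355^342 ≡ 1 (mod 361) ✓
So ord_361(355) = 342.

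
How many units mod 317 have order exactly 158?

78

φ(317) = 317 − 1 = 316 = 2^2 · 79.
(Z/317Z)^× is cyclic (|G| = 316); a cyclic group of order m has exactly φ(d) elements of each order d | m, and none otherwise.
158 = 2 · 79 divides 316, and φ(158) = 78.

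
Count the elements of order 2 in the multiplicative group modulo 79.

φ(79) = 79 − 1 = 78 = 2 · 3 · 13.
In a cyclic group of order 78, there are φ(d) elements of order d for each divisor d of 78, and zero for non-divisors.
2 | 78, and φ(2) = 2 − 1 = 1.

1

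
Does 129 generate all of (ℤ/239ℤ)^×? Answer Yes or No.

Yes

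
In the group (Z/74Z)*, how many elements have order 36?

φ(74) = φ(2)·φ(37) = 1·36 = 36 = 2^2 · 3^2.
(Z/74Z)^× is cyclic (|G| = 36); a cyclic group of order m has exactly φ(d) elements of each order d | m, and none otherwise.
36 = 2^2 · 3^2 divides 36, and φ(36) = 12.

12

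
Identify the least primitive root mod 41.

6

φ(41) = 41 − 1 = 40 = 2^3 · 5.
g is a primitive root iff g^(40/q) ≢ 1 (mod 41) for each prime q ∈ {2, 5}.
g = 2: 2^20 ≡ 1 — hits 1, so not a primitive root.
g = 3: 3^20 ≡ 40; 3^8 ≡ 1 — hits 1, so not a primitive root.
g = 4: 4^20 ≡ 1 — hits 1, so not a primitive root.
g = 5: 5^20 ≡ 1 — hits 1, so not a primitive root.
g = 6: 6^20 ≡ 40; 6^8 ≡ 10 — none is 1, so 6 is a primitive root.
The smallest primitive root modulo 41 is 6.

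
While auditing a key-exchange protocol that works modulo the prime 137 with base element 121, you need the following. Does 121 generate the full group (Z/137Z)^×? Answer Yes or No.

φ(137) = 137 − 1 = 136 = 2^3 · 17.
It suffices to check that the order of 121 is not a proper divisor of 136: compute 121^(136/q) for q ∈ {2, 17}.
121^68 ≡ 1 (mod 137)  [q = 2: ≡ 1 ✗]
121^8 ≡ 34 (mod 137)  [q = 17: ≢ 1 ✓]
Since 121^68 ≡ 1, the order of 121 divides 68 < 136, so 121 is not a primitive root.

No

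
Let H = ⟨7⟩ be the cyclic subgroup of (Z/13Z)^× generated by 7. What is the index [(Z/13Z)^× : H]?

1

By Lagrange's theorem, ord_13(7) divides φ(13) = 13 − 1 = 12 = 2^2 · 3.
Divisors of 12: 1, 2, 3, 4, 6, 12.
Compute 7^d (mod 13) for the divisors d until we hit 1:
7^1 ≡ 7
7^2 ≡ 10
7^3 ≡ 5
7^4 ≡ 9
7^6 ≡ 12
7^12 ≡ 1
So ord_13(7) = 12, hence |⟨7⟩| = 12.
[(Z/13Z)^× : ⟨7⟩] = 12/12 = 1.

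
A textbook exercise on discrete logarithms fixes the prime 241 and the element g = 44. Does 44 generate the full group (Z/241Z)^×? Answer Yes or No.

No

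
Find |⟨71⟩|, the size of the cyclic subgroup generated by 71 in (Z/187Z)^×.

80

By Lagrange's theorem, ord_187(71) divides φ(187) = φ(11·17) = (11−1)·(17−1) = 10·16 = 160 = 2^5 · 5.
Divisors of 160: 1, 2, 4, 5, 8, 10, 16, 20, 32, 40, 80, 160.
Test each divisor d:
71^1 ≡ 71 (mod 187)
71^2 ≡ 179 (mod 187)
71^4 ≡ 64 (mod 187)
71^5 ≡ 56 (mod 187)
71^8 ≡ 169 (mod 187)
71^10 ≡ 144 (mod 187)
71^16 ≡ 137 (mod 187)
71^20 ≡ 166 (mod 187)
71^32 ≡ 69 (mod 187)
71^40 ≡ 67 (mod 187)
71^80 ≡ 1 (mod 187) ✓
Hence ord(71) = 80.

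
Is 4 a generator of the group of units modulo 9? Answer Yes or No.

φ(9) = φ(3^2) = 3·(3−1) = 6 = 2 · 3.
Test 4^(6/q) mod 9 for each prime factor q of 6:
4^3 ≡ 1 (mod 9)  [q = 2: ≡ 1 ✗]
4^2 ≡ 7 (mod 9)  [q = 3: ≢ 1 ✓]
Since 4^3 ≡ 1, the order of 4 divides 3 < 6, so 4 is not a primitive root.

No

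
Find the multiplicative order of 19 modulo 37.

By Lagrange's theorem, ord_37(19) divides φ(37) = 37 − 1 = 36 = 2^2 · 3^2.
Divisors of 36: 1, 2, 3, 4, 6, 9, 12, 18, 36.
Check 19^d mod 37 for each divisor in increasing order:
19^1 ≡ 19 (mod 37)
19^2 ≡ 28 (mod 37)
19^3 ≡ 14 (mod 37)
19^4 ≡ 7 (mod 37)
19^6 ≡ 11 (mod 37)
19^9 ≡ 6 (mod 37)
19^12 ≡ 10 (mod 37)
19^18 ≡ 36 (mod 37)
19^36 ≡ 1 (mod 37) ✓
The smallest such exponent is 36, so the order of 19 is 36.

36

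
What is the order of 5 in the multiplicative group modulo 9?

ord(5) | φ(9) = φ(3^2) = 3·(3−1) = 6 = 2 · 3.
Divisors of 6: 1, 2, 3, 6.
Check 5^d mod 9 for each divisor in increasing order:
5^1 ≡ 5 (mod 9)
5^2 ≡ 7 (mod 9)
5^3 ≡ 8 (mod 9)
5^6 ≡ 1 (mod 9) ✓
Hence ord(5) = 6.

6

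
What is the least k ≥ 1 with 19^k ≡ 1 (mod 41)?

Since 19 ∈ (Z/41Z)^×, its order divides φ(41) = 41 − 1 = 40 = 2^3 · 5.
Divisors of 40: 1, 2, 4, 5, 8, 10, 20, 40.
Evaluate successive powers at the divisors of 40:
19^1 ≡ 19 (mod 41)
19^2 ≡ 33 (mod 41)
19^4 ≡ 23 (mod 41)
19^5 ≡ 27 (mod 41)
19^8 ≡ 37 (mod 41)
19^10 ≡ 32 (mod 41)
19^20 ≡ 40 (mod 41)
19^40 ≡ 1 (mod 41) ✓
So ord_41(19) = 40.

40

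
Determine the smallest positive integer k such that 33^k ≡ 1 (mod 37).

9

The order of 33 must divide φ(37) = 37 − 1 = 36 = 2^2 · 3^2.
Divisors of 36: 1, 2, 3, 4, 6, 9, 12, 18, 36.
Check 33^d mod 37 for each divisor in increasing order:
33^1 ≡ 33 (mod 37)
33^2 ≡ 16 (mod 37)
33^3 ≡ 10 (mod 37)
33^4 ≡ 34 (mod 37)
33^6 ≡ 26 (mod 37)
33^9 ≡ 1 (mod 37) ✓
Hence ord(33) = 9.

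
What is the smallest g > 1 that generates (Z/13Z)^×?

φ(13) = 13 − 1 = 12 = 2^2 · 3.
Test candidates g = 2, 3, … against the prime factors q ∈ {2, 3} of φ(13): g is a generator iff g^(12/q) ≢ 1 for every such q.
g = 2: 2^6 ≡ 12; 2^4 ≡ 3 — none is 1, so 2 is a primitive root.
Hence the least primitive root of 13 is 2.

2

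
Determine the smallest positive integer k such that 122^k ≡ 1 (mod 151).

50

By Lagrange's theorem, ord_151(122) divides φ(151) = 151 − 1 = 150 = 2 · 3 · 5^2.
Divisors of 150: 1, 2, 3, 5, 6, 10, 15, 25, 30, 50, 75, 150.
Test each divisor d:
122^1 ≡ 122 (mod 151)
122^2 ≡ 86 (mod 151)
122^3 ≡ 73 (mod 151)
122^5 ≡ 87 (mod 151)
122^6 ≡ 44 (mod 151)
122^10 ≡ 19 (mod 151)
122^15 ≡ 143 (mod 151)
122^25 ≡ 150 (mod 151)
122^30 ≡ 64 (mod 151)
122^50 ≡ 1 (mod 151) ✓
Therefore the multiplicative order of 122 modulo 151 is 50.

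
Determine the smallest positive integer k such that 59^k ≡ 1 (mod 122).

By Lagrange's theorem, ord_122(59) divides φ(122) = φ(2)·φ(61) = 1·60 = 60 = 2^2 · 3 · 5.
Divisors of 60: 1, 2, 3, 4, 5, 6, 10, 12, 15, 20, 30, 60.
Compute 59^d (mod 122) for the divisors d until we hit 1:
59^1 ≡ 59
59^2 ≡ 65
59^3 ≡ 53
59^4 ≡ 77
59^5 ≡ 29
59^6 ≡ 3
59^10 ≡ 109
59^12 ≡ 9
59^15 ≡ 111
59^20 ≡ 47
59^30 ≡ 121
59^60 ≡ 1
So ord_122(59) = 60.

60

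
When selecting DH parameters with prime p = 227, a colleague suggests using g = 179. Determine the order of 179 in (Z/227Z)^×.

ord(179) | φ(227) = 227 − 1 = 226 = 2 · 113.
Divisors of 226: 1, 2, 113, 226.
Compute 179^d (mod 227) for the divisors d until we hit 1:
179^1 ≡ 179
179^2 ≡ 34
179^113 ≡ 226
179^226 ≡ 1
Hence ord(179) = 226.

226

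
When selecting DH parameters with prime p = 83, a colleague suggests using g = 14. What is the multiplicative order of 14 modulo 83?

82

The order of 14 must divide φ(83) = 83 − 1 = 82 = 2 · 41.
Divisors of 82: 1, 2, 41, 82.
Check 14^d mod 83 for each divisor in increasing order:
14^1 ≡ 14 (mod 83)
14^2 ≡ 30 (mod 83)
14^41 ≡ 82 (mod 83)
14^82 ≡ 1 (mod 83) ✓
The smallest such exponent is 82, so the order of 14 is 82.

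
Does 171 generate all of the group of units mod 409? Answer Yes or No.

φ(409) = 409 − 1 = 408 = 2^3 · 3 · 17.
171 is a primitive root mod 409 iff 171^(φ(409)/q) ≢ 1 for every prime q | φ(409), i.e. q ∈ {2, 3, 17}.
171^204 ≡ 408 (mod 409)  [q = 2: ≢ 1 ✓]
171^136 ≡ 355 (mod 409)  [q = 3: ≢ 1 ✓]
171^24 ≡ 262 (mod 409)  [q = 17: ≢ 1 ✓]
Every test exponent gives a nontrivial residue, hence 171 generates the full group.

Yes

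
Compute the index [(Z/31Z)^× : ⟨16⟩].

6

ord(16) | φ(31) = 31 − 1 = 30 = 2 · 3 · 5.
Divisors of 30: 1, 2, 3, 5, 6, 10, 15, 30.
Test each divisor d:
16^1 ≡ 16
16^2 ≡ 8
16^3 ≡ 4
16^5 ≡ 1
The order of 16 is 5, so the subgroup it generates has 5 elements.
The index is φ(31) / ord(16) = 30 / 5 = 6.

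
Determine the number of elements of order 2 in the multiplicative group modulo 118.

φ(118) = φ(2)·φ(59) = 1·58 = 58 = 2 · 29.
(Z/118Z)^× is cyclic (|G| = 58); a cyclic group of order m has exactly φ(d) elements of each order d | m, and none otherwise.
2 | 58, and φ(2) = 2 − 1 = 1.

1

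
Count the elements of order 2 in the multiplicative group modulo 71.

1

φ(71) = 71 − 1 = 70 = 2 · 5 · 7.
Since (Z/71Z)^× is cyclic of order 70, the number of elements of order d is φ(d) when d | 70 and 0 otherwise.
2 | 70, and φ(2) = 2 − 1 = 1.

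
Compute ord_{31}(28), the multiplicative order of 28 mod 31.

Since 28 ∈ (Z/31Z)^×, its order divides φ(31) = 31 − 1 = 30 = 2 · 3 · 5.
Divisors of 30: 1, 2, 3, 5, 6, 10, 15, 30.
Check 28^d mod 31 for each divisor in increasing order:
28^1 ≡ 28
28^2 ≡ 9
28^3 ≡ 4
28^5 ≡ 5
28^6 ≡ 16
28^10 ≡ 25
28^15 ≡ 1
Hence ord(28) = 15.

15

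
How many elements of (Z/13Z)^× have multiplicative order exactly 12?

φ(13) = 13 − 1 = 12 = 2^2 · 3.
In a cyclic group of order 12, there are φ(d) elements of order d for each divisor d of 12, and zero for non-divisors.
12 = 2^2 · 3 divides 12, and φ(12) = 4.

4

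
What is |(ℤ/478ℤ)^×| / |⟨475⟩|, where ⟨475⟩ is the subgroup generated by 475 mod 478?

1

ord(475) | φ(478) = φ(2)·φ(239) = 1·238 = 238 = 2 · 7 · 17.
Divisors of 238: 1, 2, 7, 14, 17, 34, 119, 238.
Evaluate successive powers at the divisors of 238:
475^1 ≡ 475 (mod 478)
475^2 ≡ 9 (mod 478)
475^7 ≡ 203 (mod 478)
475^14 ≡ 101 (mod 478)
475^17 ≡ 141 (mod 478)
475^34 ≡ 283 (mod 478)
475^119 ≡ 477 (mod 478)
475^238 ≡ 1 (mod 478) ✓
The order of 475 is 238, so the subgroup it generates has 238 elements.
Index = |(Z/478Z)^×| / |⟨475⟩| = 238 / 238 = 1.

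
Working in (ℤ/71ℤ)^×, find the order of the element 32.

7

Since 32 ∈ (Z/71Z)^×, its order divides φ(71) = 71 − 1 = 70 = 2 · 5 · 7.
Divisors of 70: 1, 2, 5, 7, 10, 14, 35, 70.
Evaluate successive powers at the divisors of 70:
32^1 ≡ 32 (mod 71)
32^2 ≡ 30 (mod 71)
32^5 ≡ 45 (mod 71)
32^7 ≡ 1 (mod 71) ✓
So ord_71(32) = 7.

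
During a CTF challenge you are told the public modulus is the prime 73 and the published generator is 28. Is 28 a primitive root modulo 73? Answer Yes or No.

Yes

φ(73) = 73 − 1 = 72 = 2^3 · 3^2.
Test 28^(72/q) mod 73 for each prime factor q of 72:
28^36 ≡ 72 (mod 73)  [q = 2: ≢ 1 ✓]
28^24 ≡ 8 (mod 73)  [q = 3: ≢ 1 ✓]
All checks pass, so 28 has order 72 and is a primitive root modulo 73.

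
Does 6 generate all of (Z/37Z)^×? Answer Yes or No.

φ(37) = 37 − 1 = 36 = 2^2 · 3^2.
6 is a primitive root mod 37 iff 6^(φ(37)/q) ≢ 1 for every prime q | φ(37), i.e. q ∈ {2, 3}.
6^18 ≡ 36 (mod 37)  [q = 2: ≢ 1 ✓]
6^12 ≡ 1 (mod 37)  [q = 3: ≡ 1 ✗]
6^12 ≡ 1 shows ord(6) | 12, strictly less than φ(37); not a primitive root.

No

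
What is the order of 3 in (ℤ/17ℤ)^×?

16

By Lagrange's theorem, ord_17(3) divides φ(17) = 17 − 1 = 16 = 2^4.
Divisors of 16: 1, 2, 4, 8, 16.
Test each divisor d:
3^1 ≡ 3 (mod 17)
3^2 ≡ 9 (mod 17)
3^4 ≡ 13 (mod 17)
3^8 ≡ 16 (mod 17)
3^16 ≡ 1 (mod 17) ✓
Hence ord(3) = 16.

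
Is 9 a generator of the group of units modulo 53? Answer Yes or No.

No

φ(53) = 53 − 1 = 52 = 2^2 · 13.
Test 9^(52/q) mod 53 for each prime factor q of 52:
9^26 ≡ 1 (mod 53)  [q = 2: ≡ 1 ✗]
9^4 ≡ 42 (mod 53)  [q = 13: ≢ 1 ✓]
The check at q = 2 fails, so 9 generates a proper subgroup.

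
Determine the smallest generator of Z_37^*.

φ(37) = 37 − 1 = 36 = 2^2 · 3^2.
g is a primitive root iff g^(36/q) ≢ 1 (mod 37) for each prime q ∈ {2, 3}.
g = 2: 2^18 ≡ 36; 2^12 ≡ 26 — none is 1, so 2 is a primitive root.
Hence the least primitive root of 37 is 2.

2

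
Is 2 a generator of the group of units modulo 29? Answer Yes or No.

φ(29) = 29 − 1 = 28 = 2^2 · 7.
Test 2^(28/q) mod 29 for each prime factor q of 28:
2^14 ≡ 28 (mod 29)  [q = 2: ≢ 1 ✓]
2^4 ≡ 16 (mod 29)  [q = 7: ≢ 1 ✓]
All checks pass, so 2 has order 28 and is a primitive root modulo 29.

Yes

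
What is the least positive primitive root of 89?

φ(89) = 89 − 1 = 88 = 2^3 · 11.
g is a primitive root iff g^(88/q) ≢ 1 (mod 89) for each prime q ∈ {2, 11}.
g = 2: 2^44 ≡ 1 — hits 1, so not a primitive root.
g = 3: 3^44 ≡ 88; 3^8 ≡ 64 — none is 1, so 3 is a primitive root.
So 3 is the smallest generator of (Z/89Z)^×.

3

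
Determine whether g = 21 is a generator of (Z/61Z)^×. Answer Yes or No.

No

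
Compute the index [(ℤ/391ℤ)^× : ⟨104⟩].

4

ord(104) | φ(391) = φ(17·23) = (17−1)·(23−1) = 16·22 = 352 = 2^5 · 11.
Divisors of 352: 1, 2, 4, 8, 11, 16, 22, 32, 44, 88, 176, 352.
Test each divisor d:
104^1 ≡ 104 (mod 391)
104^2 ≡ 259 (mod 391)
104^4 ≡ 220 (mod 391)
104^8 ≡ 307 (mod 391)
104^11 ≡ 93 (mod 391)
104^16 ≡ 18 (mod 391)
104^22 ≡ 47 (mod 391)
104^32 ≡ 324 (mod 391)
104^44 ≡ 254 (mod 391)
104^88 ≡ 1 (mod 391) ✓
Thus |⟨104⟩| = ord(104) = 88.
[(Z/391Z)^× : ⟨104⟩] = 352/88 = 4.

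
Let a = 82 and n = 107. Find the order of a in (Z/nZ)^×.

106

Since 82 ∈ (Z/107Z)^×, its order divides φ(107) = 107 − 1 = 106 = 2 · 53.
Divisors of 106: 1, 2, 53, 106.
Compute 82^d (mod 107) for the divisors d until we hit 1:
82^1 ≡ 82 (mod 107)
82^2 ≡ 90 (mod 107)
82^53 ≡ 106 (mod 107)
82^106 ≡ 1 (mod 107) ✓
Therefore the multiplicative order of 82 modulo 107 is 106.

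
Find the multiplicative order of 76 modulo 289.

By Lagrange's theorem, ord_289(76) divides φ(289) = φ(17^2) = 17·(17−1) = 272 = 2^4 · 17.
Divisors of 272: 1, 2, 4, 8, 16, 17, 34, 68, 136, 272.
Compute 76^d (mod 289) for the divisors d until we hit 1:
76^1 ≡ 76 (mod 289)
76^2 ≡ 285 (mod 289)
76^4 ≡ 16 (mod 289)
76^8 ≡ 256 (mod 289)
76^16 ≡ 222 (mod 289)
76^17 ≡ 110 (mod 289)
76^34 ≡ 251 (mod 289)
76^68 ≡ 288 (mod 289)
76^136 ≡ 1 (mod 289) ✓
Therefore the multiplicative order of 76 modulo 289 is 136.

136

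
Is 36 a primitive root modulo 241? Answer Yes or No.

φ(241) = 241 − 1 = 240 = 2^4 · 3 · 5.
36 is a primitive root mod 241 iff 36^(φ(241)/q) ≢ 1 for every prime q | φ(241), i.e. q ∈ {2, 3, 5}.
36^120 ≡ 1 (mod 241)  [q = 2: ≡ 1 ✗]
36^80 ≡ 1 (mod 241)  [q = 3: ≡ 1 ✗]
36^48 ≡ 98 (mod 241)  [q = 5: ≢ 1 ✓]
The check at q = 2 fails, so 36 generates a proper subgroup.

No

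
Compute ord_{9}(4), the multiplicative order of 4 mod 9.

3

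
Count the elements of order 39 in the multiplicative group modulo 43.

0

φ(43) = 43 − 1 = 42 = 2 · 3 · 7.
(Z/43Z)^× is cyclic (|G| = 42); a cyclic group of order m has exactly φ(d) elements of each order d | m, and none otherwise.
39 does not divide 42, so no element of (Z/43Z)^× has order 39.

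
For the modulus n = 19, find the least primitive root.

φ(19) = 19 − 1 = 18 = 2 · 3^2.
g is a primitive root iff g^(18/q) ≢ 1 (mod 19) for each prime q ∈ {2, 3}.
g = 2: 2^9 ≡ 18; 2^6 ≡ 7 — none is 1, so 2 is a primitive root.
The smallest primitive root modulo 19 is 2.

2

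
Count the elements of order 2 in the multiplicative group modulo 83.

1

φ(83) = 83 − 1 = 82 = 2 · 41.
(Z/83Z)^× is cyclic (|G| = 82); a cyclic group of order m has exactly φ(d) elements of each order d | m, and none otherwise.
2 | 82, and φ(2) = 2 − 1 = 1.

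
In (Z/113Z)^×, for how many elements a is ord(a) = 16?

8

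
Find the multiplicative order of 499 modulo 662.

By Lagrange's theorem, ord_662(499) divides φ(662) = φ(2)·φ(331) = 1·330 = 330 = 2 · 3 · 5 · 11.
Divisors of 330: 1, 2, 3, 5, 6, 10, 11, 15, 22, 30, 33, 55, 66, 110, 165, 330.
Check 499^d mod 662 for each divisor in increasing order:
499^1 ≡ 499 (mod 662)
499^2 ≡ 89 (mod 662)
499^3 ≡ 57 (mod 662)
499^5 ≡ 439 (mod 662)
499^6 ≡ 601 (mod 662)
499^10 ≡ 79 (mod 662)
499^11 ≡ 363 (mod 662)
499^15 ≡ 257 (mod 662)
499^22 ≡ 31 (mod 662)
499^30 ≡ 511 (mod 662)
499^33 ≡ 661 (mod 662)
499^55 ≡ 631 (mod 662)
499^66 ≡ 1 (mod 662) ✓
So ord_662(499) = 66.

66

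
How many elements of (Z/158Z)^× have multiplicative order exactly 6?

2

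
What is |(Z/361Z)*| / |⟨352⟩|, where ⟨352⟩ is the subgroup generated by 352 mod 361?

1

By Lagrange's theorem, ord_361(352) divides φ(361) = φ(19^2) = 19·(19−1) = 342 = 2 · 3^2 · 19.
Divisors of 342: 1, 2, 3, 6, 9, 18, 19, 38, 57, 114, 171, 342.
Evaluate successive powers at the divisors of 342:
352^1 ≡ 352 (mod 361)
352^2 ≡ 81 (mod 361)
352^3 ≡ 354 (mod 361)
352^6 ≡ 49 (mod 361)
352^9 ≡ 18 (mod 361)
352^18 ≡ 324 (mod 361)
352^19 ≡ 333 (mod 361)
352^38 ≡ 62 (mod 361)
352^57 ≡ 69 (mod 361)
352^114 ≡ 68 (mod 361)
352^171 ≡ 360 (mod 361)
352^342 ≡ 1 (mod 361) ✓
So ord_361(352) = 342, hence |⟨352⟩| = 342.
Index = |(Z/361Z)^×| / |⟨352⟩| = 342 / 342 = 1.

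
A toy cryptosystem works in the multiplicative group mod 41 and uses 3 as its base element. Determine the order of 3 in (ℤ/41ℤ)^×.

8

ord(3) | φ(41) = 41 − 1 = 40 = 2^3 · 5.
Divisors of 40: 1, 2, 4, 5, 8, 10, 20, 40.
Check 3^d mod 41 for each divisor in increasing order:
3^1 ≡ 3
3^2 ≡ 9
3^4 ≡ 40
3^5 ≡ 38
3^8 ≡ 1
Hence ord(3) = 8.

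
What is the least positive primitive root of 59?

2

φ(59) = 59 − 1 = 58 = 2 · 29.
Test candidates g = 2, 3, … against the prime factors q ∈ {2, 29} of φ(59): g is a generator iff g^(58/q) ≢ 1 for every such q.
g = 2: 2^29 ≡ 58; 2^2 ≡ 4 — none is 1, so 2 is a primitive root.
Hence the least primitive root of 59 is 2.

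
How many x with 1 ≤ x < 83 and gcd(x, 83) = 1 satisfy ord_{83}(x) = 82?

40

φ(83) = 83 − 1 = 82 = 2 · 41.
In a cyclic group of order 82, there are φ(d) elements of order d for each divisor d of 82, and zero for non-divisors.
82 = 2 · 41 divides 82, and φ(82) = 40.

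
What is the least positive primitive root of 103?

φ(103) = 103 − 1 = 102 = 2 · 3 · 17.
Test candidates g = 2, 3, … against the prime factors q ∈ {2, 3, 17} of φ(103): g is a generator iff g^(102/q) ≢ 1 for every such q.
g = 2: 2^51 ≡ 1 — hits 1, so not a primitive root.
g = 3: 3^51 ≡ 102; 3^34 ≡ 1 — hits 1, so not a primitive root.
g = 4: 4^51 ≡ 1 — hits 1, so not a primitive root.
g = 5: 5^51 ≡ 102; 5^34 ≡ 56; 5^6 ≡ 72 — none is 1, so 5 is a primitive root.
The smallest primitive root modulo 103 is 5.

5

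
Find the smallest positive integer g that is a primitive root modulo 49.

φ(49) = φ(7^2) = 7·(7−1) = 42 = 2 · 3 · 7.
Test candidates g = 2, 3, … against the prime factors q ∈ {2, 3, 7} of φ(49): g is a generator iff g^(42/q) ≢ 1 for every such q.
g = 2: 2^21 ≡ 1 — hits 1, so not a primitive root.
g = 3: 3^21 ≡ 48; 3^14 ≡ 30; 3^6 ≡ 43 — none is 1, so 3 is a primitive root.
So 3 is the smallest generator of (Z/49Z)^×.

3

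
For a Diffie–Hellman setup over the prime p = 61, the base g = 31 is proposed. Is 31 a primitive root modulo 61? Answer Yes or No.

Yes

φ(61) = 61 − 1 = 60 = 2^2 · 3 · 5.
It suffices to check that the order of 31 is not a proper divisor of 60: compute 31^(60/q) for q ∈ {2, 3, 5}.
31^30 ≡ 60 (mod 61)  [q = 2: ≢ 1 ✓]
31^20 ≡ 13 (mod 61)  [q = 3: ≢ 1 ✓]
31^12 ≡ 34 (mod 61)  [q = 5: ≢ 1 ✓]
All checks pass, so 31 has order 60 and is a primitive root modulo 61.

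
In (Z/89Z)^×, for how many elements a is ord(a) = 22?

10

φ(89) = 89 − 1 = 88 = 2^3 · 11.
In a cyclic group of order 88, there are φ(d) elements of order d for each divisor d of 88, and zero for non-divisors.
22 = 2 · 11 divides 88, and φ(22) = 10.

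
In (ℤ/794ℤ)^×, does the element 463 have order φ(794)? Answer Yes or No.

φ(794) = φ(2)·φ(397) = 1·396 = 396 = 2^2 · 3^2 · 11.
Test 463^(396/q) mod 794 for each prime factor q of 396:
463^198 ≡ 793 (mod 794)  [q = 2: ≢ 1 ✓]
463^132 ≡ 759 (mod 794)  [q = 3: ≢ 1 ✓]
463^36 ≡ 523 (mod 794)  [q = 11: ≢ 1 ✓]
All checks pass, so 463 has order 396 and is a primitive root modulo 794.

Yes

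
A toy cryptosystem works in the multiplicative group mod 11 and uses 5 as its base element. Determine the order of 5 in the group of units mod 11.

ord(5) | φ(11) = 11 − 1 = 10 = 2 · 5.
Divisors of 10: 1, 2, 5, 10.
Evaluate successive powers at the divisors of 10:
5^1 ≡ 5
5^2 ≡ 3
5^5 ≡ 1
So ord_11(5) = 5.

5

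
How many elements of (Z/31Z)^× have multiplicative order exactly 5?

4

φ(31) = 31 − 1 = 30 = 2 · 3 · 5.
Since (Z/31Z)^× is cyclic of order 30, the number of elements of order d is φ(d) when d | 30 and 0 otherwise.
5 | 30, and φ(5) = 5 − 1 = 4.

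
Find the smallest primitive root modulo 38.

φ(38) = φ(2)·φ(19) = 1·18 = 18 = 2 · 3^2.
g is a primitive root iff g^(18/q) ≢ 1 (mod 38) for each prime q ∈ {2, 3}.
g = 2: gcd(2, 38) = 2 > 1, not a unit — skip.
g = 3: 3^9 ≡ 37; 3^6 ≡ 7 — none is 1, so 3 is a primitive root.
Hence the least primitive root of 38 is 3.

3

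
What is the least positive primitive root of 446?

φ(446) = φ(2)·φ(223) = 1·222 = 222 = 2 · 3 · 37.
g is a primitive root iff g^(222/q) ≢ 1 (mod 446) for each prime q ∈ {2, 3, 37}.
g = 2: gcd(2, 446) = 2 > 1, not a unit — skip.
g = 3: 3^111 ≡ 445; 3^74 ≡ 183; 3^6 ≡ 283 — none is 1, so 3 is a primitive root.
The smallest primitive root modulo 446 is 3.

3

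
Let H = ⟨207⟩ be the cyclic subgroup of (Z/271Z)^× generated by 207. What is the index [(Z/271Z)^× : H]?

3

ord(207) | φ(271) = 271 − 1 = 270 = 2 · 3^3 · 5.
Divisors of 270: 1, 2, 3, 5, 6, 9, 10, 15, 18, 27, 30, 45, 54, 90, 135, 270.
Compute 207^d (mod 271) for the divisors d until we hit 1:
207^1 ≡ 207 (mod 271)
207^2 ≡ 31 (mod 271)
207^3 ≡ 184 (mod 271)
207^5 ≡ 13 (mod 271)
207^6 ≡ 252 (mod 271)
207^9 ≡ 27 (mod 271)
207^10 ≡ 169 (mod 271)
207^15 ≡ 29 (mod 271)
207^18 ≡ 187 (mod 271)
207^27 ≡ 171 (mod 271)
207^30 ≡ 28 (mod 271)
207^45 ≡ 270 (mod 271)
207^54 ≡ 244 (mod 271)
207^90 ≡ 1 (mod 271) ✓
So ord_271(207) = 90, hence |⟨207⟩| = 90.
Index = |(Z/271Z)^×| / |⟨207⟩| = 270 / 90 = 3.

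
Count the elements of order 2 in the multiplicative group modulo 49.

φ(49) = φ(7^2) = 7·(7−1) = 42 = 2 · 3 · 7.
In a cyclic group of order 42, there are φ(d) elements of order d for each divisor d of 42, and zero for non-divisors.
2 | 42, and φ(2) = 2 − 1 = 1.

1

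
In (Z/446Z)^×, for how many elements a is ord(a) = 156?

φ(446) = φ(2)·φ(223) = 1·222 = 222 = 2 · 3 · 37.
(Z/446Z)^× is cyclic (|G| = 222); a cyclic group of order m has exactly φ(d) elements of each order d | m, and none otherwise.
Here 222 is not a multiple of 156, so there are no elements of order 156.

0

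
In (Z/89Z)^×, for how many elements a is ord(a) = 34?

φ(89) = 89 − 1 = 88 = 2^3 · 11.
In a cyclic group of order 88, there are φ(d) elements of order d for each divisor d of 88, and zero for non-divisors.
34 does not divide 88, so no element of (Z/89Z)^× has order 34.

0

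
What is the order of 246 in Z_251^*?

50

The order of 246 must divide φ(251) = 251 − 1 = 250 = 2 · 5^3.
Divisors of 250: 1, 2, 5, 10, 25, 50, 125, 250.
Compute 246^d (mod 251) for the divisors d until we hit 1:
246^1 ≡ 246 (mod 251)
246^2 ≡ 25 (mod 251)
246^5 ≡ 138 (mod 251)
246^10 ≡ 219 (mod 251)
246^25 ≡ 250 (mod 251)
246^50 ≡ 1 (mod 251) ✓
Hence ord(246) = 50.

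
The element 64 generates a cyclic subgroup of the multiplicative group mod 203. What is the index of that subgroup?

12

ord(64) | φ(203) = φ(7·29) = (7−1)·(29−1) = 6·28 = 168 = 2^3 · 3 · 7.
Divisors of 168: 1, 2, 3, 4, 6, 7, 8, 12, 14, 21, 24, 28, 42, 56, 84, 168.
Compute 64^d (mod 203) for the divisors d until we hit 1:
64^1 ≡ 64 (mod 203)
64^2 ≡ 36 (mod 203)
64^3 ≡ 71 (mod 203)
64^4 ≡ 78 (mod 203)
64^6 ≡ 169 (mod 203)
64^7 ≡ 57 (mod 203)
64^8 ≡ 197 (mod 203)
64^12 ≡ 141 (mod 203)
64^14 ≡ 1 (mod 203) ✓
The order of 64 is 14, so the subgroup it generates has 14 elements.
Index = |(Z/203Z)^×| / |⟨64⟩| = 168 / 14 = 12.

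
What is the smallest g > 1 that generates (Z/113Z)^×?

3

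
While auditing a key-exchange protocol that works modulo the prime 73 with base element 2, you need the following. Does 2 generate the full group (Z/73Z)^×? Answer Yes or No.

No

φ(73) = 73 − 1 = 72 = 2^3 · 3^2.
It suffices to check that the order of 2 is not a proper divisor of 72: compute 2^(72/q) for q ∈ {2, 3}.
2^36 ≡ 1 (mod 73)  [q = 2: ≡ 1 ✗]
2^24 ≡ 64 (mod 73)  [q = 3: ≢ 1 ✓]
The check at q = 2 fails, so 2 generates a proper subgroup.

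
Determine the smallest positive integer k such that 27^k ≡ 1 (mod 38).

6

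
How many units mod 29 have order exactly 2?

1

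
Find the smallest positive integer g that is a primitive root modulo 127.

φ(127) = 127 − 1 = 126 = 2 · 3^2 · 7.
g is a primitive root iff g^(126/q) ≢ 1 (mod 127) for each prime q ∈ {2, 3, 7}.
g = 2: 2^63 ≡ 1 — hits 1, so not a primitive root.
g = 3: 3^63 ≡ 126; 3^42 ≡ 107; 3^18 ≡ 4 — none is 1, so 3 is a primitive root.
The smallest primitive root modulo 127 is 3.

3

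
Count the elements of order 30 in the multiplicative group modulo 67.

0

φ(67) = 67 − 1 = 66 = 2 · 3 · 11.
Since (Z/67Z)^× is cyclic of order 66, the number of elements of order d is φ(d) when d | 66 and 0 otherwise.
30 does not divide 66, so no element of (Z/67Z)^× has order 30.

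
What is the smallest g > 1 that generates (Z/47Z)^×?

φ(47) = 47 − 1 = 46 = 2 · 23.
Test candidates g = 2, 3, … against the prime factors q ∈ {2, 23} of φ(47): g is a generator iff g^(46/q) ≢ 1 for every such q.
g = 2: 2^23 ≡ 1 — hits 1, so not a primitive root.
g = 3: 3^23 ≡ 1 — hits 1, so not a primitive root.
g = 4: 4^23 ≡ 1 — hits 1, so not a primitive root.
g = 5: 5^23 ≡ 46; 5^2 ≡ 25 — none is 1, so 5 is a primitive root.
The smallest primitive root modulo 47 is 5.

5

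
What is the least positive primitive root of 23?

φ(23) = 23 − 1 = 22 = 2 · 11.
g is a primitive root iff g^(22/q) ≢ 1 (mod 23) for each prime q ∈ {2, 11}.
g = 2: 2^11 ≡ 1 — hits 1, so not a primitive root.
g = 3: 3^11 ≡ 1 — hits 1, so not a primitive root.
g = 4: 4^11 ≡ 1 — hits 1, so not a primitive root.
g = 5: 5^11 ≡ 22; 5^2 ≡ 2 — none is 1, so 5 is a primitive root.
The smallest primitive root modulo 23 is 5.

5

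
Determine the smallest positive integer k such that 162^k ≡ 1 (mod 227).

226

Since 162 ∈ (Z/227Z)^×, its order divides φ(227) = 227 − 1 = 226 = 2 · 113.
Divisors of 226: 1, 2, 113, 226.
Test each divisor d:
162^1 ≡ 162 (mod 227)
162^2 ≡ 139 (mod 227)
162^113 ≡ 226 (mod 227)
162^226 ≡ 1 (mod 227) ✓
Therefore the multiplicative order of 162 modulo 227 is 226.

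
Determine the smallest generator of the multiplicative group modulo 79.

3

φ(79) = 79 − 1 = 78 = 2 · 3 · 13.
g is a primitive root iff g^(78/q) ≢ 1 (mod 79) for each prime q ∈ {2, 3, 13}.
g = 2: 2^39 ≡ 1 — hits 1, so not a primitive root.
g = 3: 3^39 ≡ 78; 3^26 ≡ 23; 3^6 ≡ 18 — none is 1, so 3 is a primitive root.
Hence the least primitive root of 79 is 3.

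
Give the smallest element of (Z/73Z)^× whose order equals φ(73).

φ(73) = 73 − 1 = 72 = 2^3 · 3^2.
g is a primitive root iff g^(72/q) ≢ 1 (mod 73) for each prime q ∈ {2, 3}.
g = 2: 2^36 ≡ 1 — hits 1, so not a primitive root.
g = 3: 3^36 ≡ 1 — hits 1, so not a primitive root.
g = 4: 4^36 ≡ 1 — hits 1, so not a primitive root.
g = 5: 5^36 ≡ 72; 5^24 ≡ 8 — none is 1, so 5 is a primitive root.
The smallest primitive root modulo 73 is 5.

5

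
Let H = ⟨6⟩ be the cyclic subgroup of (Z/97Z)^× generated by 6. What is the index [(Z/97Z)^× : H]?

8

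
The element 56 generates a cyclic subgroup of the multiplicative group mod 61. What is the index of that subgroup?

4

ord(56) | φ(61) = 61 − 1 = 60 = 2^2 · 3 · 5.
Divisors of 60: 1, 2, 3, 4, 5, 6, 10, 12, 15, 20, 30, 60.
Evaluate successive powers at the divisors of 60:
56^1 ≡ 56 (mod 61)
56^2 ≡ 25 (mod 61)
56^3 ≡ 58 (mod 61)
56^4 ≡ 15 (mod 61)
56^5 ≡ 47 (mod 61)
56^6 ≡ 9 (mod 61)
56^10 ≡ 13 (mod 61)
56^12 ≡ 20 (mod 61)
56^15 ≡ 1 (mod 61) ✓
So ord_61(56) = 15, hence |⟨56⟩| = 15.
Index = |(Z/61Z)^×| / |⟨56⟩| = 60 / 15 = 4.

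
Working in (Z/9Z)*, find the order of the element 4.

3

The order of 4 must divide φ(9) = φ(3^2) = 3·(3−1) = 6 = 2 · 3.
Divisors of 6: 1, 2, 3, 6.
Test each divisor d:
4^1 ≡ 4
4^2 ≡ 7
4^3 ≡ 1
So ord_9(4) = 3.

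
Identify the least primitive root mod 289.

3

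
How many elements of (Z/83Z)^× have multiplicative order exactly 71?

φ(83) = 83 − 1 = 82 = 2 · 41.
Since (Z/83Z)^× is cyclic of order 82, the number of elements of order d is φ(d) when d | 82 and 0 otherwise.
71 does not divide 82, so no element of (Z/83Z)^× has order 71.

0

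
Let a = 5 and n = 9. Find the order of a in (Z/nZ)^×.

6

Since 5 ∈ (Z/9Z)^×, its order divides φ(9) = φ(3^2) = 3·(3−1) = 6 = 2 · 3.
Divisors of 6: 1, 2, 3, 6.
Evaluate successive powers at the divisors of 6:
5^1 ≡ 5 (mod 9)
5^2 ≡ 7 (mod 9)
5^3 ≡ 8 (mod 9)
5^6 ≡ 1 (mod 9) ✓
Therefore the multiplicative order of 5 modulo 9 is 6.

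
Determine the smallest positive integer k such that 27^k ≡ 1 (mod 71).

By Lagrange's theorem, ord_71(27) divides φ(71) = 71 − 1 = 70 = 2 · 5 · 7.
Divisors of 70: 1, 2, 5, 7, 10, 14, 35, 70.
Check 27^d mod 71 for each divisor in increasing order:
27^1 ≡ 27 (mod 71)
27^2 ≡ 19 (mod 71)
27^5 ≡ 20 (mod 71)
27^7 ≡ 25 (mod 71)
27^10 ≡ 45 (mod 71)
27^14 ≡ 57 (mod 71)
27^35 ≡ 1 (mod 71) ✓
Therefore the multiplicative order of 27 modulo 71 is 35.

35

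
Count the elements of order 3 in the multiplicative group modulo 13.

2

φ(13) = 13 − 1 = 12 = 2^2 · 3.
In a cyclic group of order 12, there are φ(d) elements of order d for each divisor d of 12, and zero for non-divisors.
3 | 12, and φ(3) = 3 − 1 = 2.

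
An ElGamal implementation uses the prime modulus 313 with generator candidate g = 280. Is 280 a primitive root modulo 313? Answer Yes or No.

φ(313) = 313 − 1 = 312 = 2^3 · 3 · 13.
Test 280^(312/q) mod 313 for each prime factor q of 312:
280^156 ≡ 1 (mod 313)  [q = 2: ≡ 1 ✗]
280^104 ≡ 1 (mod 313)  [q = 3: ≡ 1 ✗]
280^24 ≡ 48 (mod 313)  [q = 13: ≢ 1 ✓]
The check at q = 2 fails, so 280 generates a proper subgroup.

No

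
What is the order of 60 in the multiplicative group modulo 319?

140

Since 60 ∈ (Z/319Z)^×, its order divides φ(319) = φ(11·29) = (11−1)·(29−1) = 10·28 = 280 = 2^3 · 5 · 7.
Divisors of 280: 1, 2, 4, 5, 7, 8, 10, 14, 20, 28, 35, 40, 56, 70, 140, 280.
Compute 60^d (mod 319) for the divisors d until we hit 1:
60^1 ≡ 60 (mod 319)
60^2 ≡ 91 (mod 319)
60^4 ≡ 306 (mod 319)
60^5 ≡ 177 (mod 319)
60^7 ≡ 157 (mod 319)
60^8 ≡ 169 (mod 319)
60^10 ≡ 67 (mod 319)
60^14 ≡ 86 (mod 319)
60^20 ≡ 23 (mod 319)
60^28 ≡ 59 (mod 319)
60^35 ≡ 12 (mod 319)
60^40 ≡ 210 (mod 319)
60^56 ≡ 291 (mod 319)
60^70 ≡ 144 (mod 319)
60^140 ≡ 1 (mod 319) ✓
The smallest such exponent is 140, so the order of 60 is 140.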